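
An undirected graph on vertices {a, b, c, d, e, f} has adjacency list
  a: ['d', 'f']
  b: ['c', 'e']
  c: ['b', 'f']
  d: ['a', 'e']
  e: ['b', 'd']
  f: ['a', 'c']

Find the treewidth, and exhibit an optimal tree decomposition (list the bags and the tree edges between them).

Treewidth 2.
One such decomposition:
Bags: B1 = {b, c, e}  B2 = {c, e, f}  B3 = {a, e, f}  B4 = {a, d, e}
Tree: B1–B2, B2–B3, B3–B4

Each bag holds 3 vertices, so the decomposition has width 2, which upper-bounds the treewidth. The edges e–b–c–f–a–d–e form a cycle, so G is not a tree and its treewidth is at least 2. The upper and lower bounds meet at 2, so that is the treewidth.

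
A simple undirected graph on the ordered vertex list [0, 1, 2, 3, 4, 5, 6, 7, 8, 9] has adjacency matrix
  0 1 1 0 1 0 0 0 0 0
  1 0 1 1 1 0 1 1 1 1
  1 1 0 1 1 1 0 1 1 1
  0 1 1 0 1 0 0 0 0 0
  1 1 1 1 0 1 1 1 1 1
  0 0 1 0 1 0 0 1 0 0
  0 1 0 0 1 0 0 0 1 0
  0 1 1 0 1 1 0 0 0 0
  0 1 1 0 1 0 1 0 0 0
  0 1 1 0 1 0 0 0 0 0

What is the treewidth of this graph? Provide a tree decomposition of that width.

Each bag holds 4 vertices, so the decomposition has width 3, which upper-bounds the treewidth. On the other hand G contains the 4-clique {0, 1, 2, 4}. A clique must lie in a single bag of any decomposition, so no decomposition can have width below 3. The upper and lower bounds meet at 3, so that is the treewidth.

Treewidth 3.
Bags: B1 = {1, 2, 4, 8}  B2 = {1, 2, 4, 9}  B3 = {1, 4, 6, 8}  B4 = {1, 2, 3, 4}  B5 = {0, 1, 2, 4}  B6 = {1, 2, 4, 7}  B7 = {2, 4, 5, 7}
Tree: B1–B2, B1–B3, B2–B4, B1–B5, B2–B6, B6–B7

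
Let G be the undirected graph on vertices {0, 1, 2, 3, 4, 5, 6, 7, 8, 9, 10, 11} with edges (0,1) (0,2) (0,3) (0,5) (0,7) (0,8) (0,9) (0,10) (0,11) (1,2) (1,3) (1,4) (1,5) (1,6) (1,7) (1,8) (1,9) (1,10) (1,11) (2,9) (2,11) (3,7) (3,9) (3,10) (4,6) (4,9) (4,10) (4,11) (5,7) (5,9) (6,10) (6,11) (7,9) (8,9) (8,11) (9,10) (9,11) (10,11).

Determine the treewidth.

4

A width-4 tree decomposition is:
Bags: B1 = {1, 4, 9, 10, 11}  B2 = {0, 1, 9, 10, 11}  B3 = {0, 1, 3, 9, 10}  B4 = {0, 1, 3, 7, 9}  B5 = {0, 1, 8, 9, 11}  B6 = {0, 1, 2, 9, 11}  B7 = {1, 4, 6, 10, 11}  B8 = {0, 1, 5, 7, 9}
Tree: B1–B2, B2–B3, B3–B4, B2–B5, B2–B6, B1–B7, B4–B8
Every bag has size at most 5, so the width is 5 − 1 = 4 and tw(G) ≤ 4. On the other hand G contains the 5-clique {0, 1, 8, 9, 11}. A clique must lie in a single bag of any decomposition, so no decomposition can have width below 4. The upper and lower bounds meet at 4, so that is the treewidth.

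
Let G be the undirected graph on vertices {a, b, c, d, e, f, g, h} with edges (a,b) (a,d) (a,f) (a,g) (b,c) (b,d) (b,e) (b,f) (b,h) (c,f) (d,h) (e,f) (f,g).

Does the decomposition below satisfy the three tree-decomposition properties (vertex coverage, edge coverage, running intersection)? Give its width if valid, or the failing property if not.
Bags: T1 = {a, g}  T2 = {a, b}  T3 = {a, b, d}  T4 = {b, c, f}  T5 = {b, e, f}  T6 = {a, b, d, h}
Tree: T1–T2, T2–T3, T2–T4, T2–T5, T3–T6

A tree decomposition must satisfy three properties: every vertex lies in some bag; for every edge, both endpoints lie together in some bag; and for every vertex, the bags containing it form a connected subtree. Here edge (f,g) lies in no bag, so the decomposition is invalid.

No — edge (f,g) lies in no bag.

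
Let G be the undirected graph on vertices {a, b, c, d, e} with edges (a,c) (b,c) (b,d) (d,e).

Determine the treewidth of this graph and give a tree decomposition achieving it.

Treewidth 1.
Bags: B1 = {d, e}  B2 = {b, d}  B3 = {b, c}  B4 = {a, c}
Tree: B1–B2, B2–B3, B3–B4

Each bag holds 2 vertices, so the decomposition has width 1, which upper-bounds the treewidth. Since G has at least one edge (e.g. e–d), it is not an edgeless graph, so tw(G) ≥ 1. Therefore the treewidth is 1.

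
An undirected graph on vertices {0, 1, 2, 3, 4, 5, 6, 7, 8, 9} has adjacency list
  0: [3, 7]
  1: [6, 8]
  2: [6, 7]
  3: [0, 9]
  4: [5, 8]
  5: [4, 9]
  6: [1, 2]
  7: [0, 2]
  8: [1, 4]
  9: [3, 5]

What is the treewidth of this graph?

A width-2 tree decomposition is:
Bags: B1 = {4, 5, 8}  B2 = {1, 5, 8}  B3 = {1, 5, 6}  B4 = {2, 5, 6}  B5 = {2, 5, 7}  B6 = {0, 5, 7}  B7 = {0, 3, 5}  B8 = {3, 5, 9}
Tree: B1–B2, B2–B3, B3–B4, B4–B5, B5–B6, B6–B7, B7–B8
Each bag holds 3 vertices, so the decomposition has width 2, which upper-bounds the treewidth. Since 5–4–8–1–6–2–7–0–3–9–5 is a cycle in G, G is not acyclic. Forests are exactly the graphs of treewidth ≤ 1, so tw(G) ≥ 2. Combining the bounds, tw(G) = 2.

2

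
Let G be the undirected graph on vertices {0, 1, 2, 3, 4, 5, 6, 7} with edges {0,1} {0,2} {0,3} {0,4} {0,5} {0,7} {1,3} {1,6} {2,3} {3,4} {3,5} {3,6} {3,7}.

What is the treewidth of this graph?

2

A width-2 tree decomposition is:
Bags: B1 = {0, 3, 5}  B2 = {0, 3, 7}  B3 = {0, 2, 3}  B4 = {0, 3, 4}  B5 = {0, 1, 3}  B6 = {1, 3, 6}
Tree: B1–B2, B2–B3, B2–B4, B3–B5, B5–B6
Each bag holds 3 vertices, so the decomposition has width 2, which upper-bounds the treewidth. For the lower bound, the 3 vertices {0, 1, 3} are pairwise adjacent, and any tree decomposition puts a clique entirely inside one bag — forcing width ≥ 2. The upper and lower bounds meet at 2, so that is the treewidth.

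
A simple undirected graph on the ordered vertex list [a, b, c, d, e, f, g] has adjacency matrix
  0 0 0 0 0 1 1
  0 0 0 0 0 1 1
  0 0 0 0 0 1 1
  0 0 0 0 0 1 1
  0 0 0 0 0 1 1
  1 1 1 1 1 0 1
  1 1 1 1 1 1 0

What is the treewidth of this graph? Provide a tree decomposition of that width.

Treewidth 2.
Bags: B1 = {c, f, g}  B2 = {b, f, g}  B3 = {d, f, g}  B4 = {a, f, g}  B5 = {e, f, g}
Tree: B1–B2, B1–B3, B1–B4, B4–B5

Each bag holds 3 vertices, so the decomposition has width 2, which upper-bounds the treewidth. For the lower bound, the 3 vertices {d, f, g} are pairwise adjacent, and any tree decomposition puts a clique entirely inside one bag — forcing width ≥ 2. Combining the bounds, tw(G) = 2.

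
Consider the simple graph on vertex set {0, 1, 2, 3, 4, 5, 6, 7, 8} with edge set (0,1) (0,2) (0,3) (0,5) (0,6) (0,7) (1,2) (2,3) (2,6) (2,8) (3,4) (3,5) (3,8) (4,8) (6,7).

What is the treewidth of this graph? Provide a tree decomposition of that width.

Treewidth 2.
One optimal decomposition is:
Bags: B1 = {2, 3, 8}  B2 = {0, 2, 3}  B3 = {0, 3, 5}  B4 = {0, 2, 6}  B5 = {0, 1, 2}  B6 = {0, 6, 7}  B7 = {3, 4, 8}
Tree: B1–B2, B2–B3, B2–B4, B2–B5, B4–B6, B1–B7

The largest bag has 3 vertices, giving width 2; this decomposition certifies tw(G) ≤ 2. On the other hand G contains the 3-clique {0, 1, 2}. A clique must lie in a single bag of any decomposition, so no decomposition can have width below 2. The upper and lower bounds meet at 2, so that is the treewidth.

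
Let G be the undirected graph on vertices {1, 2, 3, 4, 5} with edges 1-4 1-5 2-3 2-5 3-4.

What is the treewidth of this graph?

A width-2 tree decomposition is:
Bags: B1 = {2, 3, 4}  B2 = {2, 4, 5}  B3 = {1, 4, 5}
Tree: B1–B2, B2–B3
The largest bag has 3 vertices, giving width 2; this decomposition certifies tw(G) ≤ 2. The edges 4–3–2–5–1–4 form a cycle, so G is not a tree and its treewidth is at least 2. Therefore the treewidth is 2.

2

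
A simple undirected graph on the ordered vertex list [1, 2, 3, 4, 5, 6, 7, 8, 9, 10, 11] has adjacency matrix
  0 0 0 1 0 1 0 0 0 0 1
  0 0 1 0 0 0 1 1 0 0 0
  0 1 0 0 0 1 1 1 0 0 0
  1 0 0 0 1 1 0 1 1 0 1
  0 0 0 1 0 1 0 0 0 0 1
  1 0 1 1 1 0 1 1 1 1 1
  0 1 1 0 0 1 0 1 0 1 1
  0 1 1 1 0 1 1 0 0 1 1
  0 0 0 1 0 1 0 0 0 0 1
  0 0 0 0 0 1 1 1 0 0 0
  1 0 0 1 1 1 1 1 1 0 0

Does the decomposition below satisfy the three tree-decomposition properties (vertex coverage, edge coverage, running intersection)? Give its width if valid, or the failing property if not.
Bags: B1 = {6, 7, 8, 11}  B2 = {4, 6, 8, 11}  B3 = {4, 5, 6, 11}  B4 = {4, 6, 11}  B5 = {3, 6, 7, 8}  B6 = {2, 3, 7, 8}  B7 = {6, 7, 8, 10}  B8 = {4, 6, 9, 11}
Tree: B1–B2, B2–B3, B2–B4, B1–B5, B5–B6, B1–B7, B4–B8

A tree decomposition must satisfy three properties: every vertex lies in some bag; for every edge, both endpoints lie together in some bag; and for every vertex, the bags containing it form a connected subtree. Here vertex 1 appears in no bag, so the decomposition is invalid.

No — vertex 1 appears in no bag.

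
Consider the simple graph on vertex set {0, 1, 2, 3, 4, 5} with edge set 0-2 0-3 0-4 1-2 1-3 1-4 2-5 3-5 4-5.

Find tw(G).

A width-3 tree decomposition is:
Bags: B1 = {2, 3, 4, 5}  B2 = {1, 2, 3, 4}  B3 = {0, 2, 3, 4}
Tree: B1–B2, B2–B3
Every bag has size at most 4, so the width is 4 − 1 = 3 and tw(G) ≤ 3. For the lower bound: the 4 vertex sets {3,5}, {1,2}, {4}, {0} are disjoint, each induces a connected subgraph, and every pair is joined by at least one edge of G. Contracting each set to a single vertex therefore yields K_{4} as a minor, and since treewidth is minor-monotone, tw(G) ≥ tw(K_{4}) = 3. Combining the bounds, tw(G) = 3.

3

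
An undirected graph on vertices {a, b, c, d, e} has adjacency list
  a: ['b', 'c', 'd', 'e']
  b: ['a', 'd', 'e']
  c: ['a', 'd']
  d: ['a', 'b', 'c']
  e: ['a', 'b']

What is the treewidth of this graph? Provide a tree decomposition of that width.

Every bag has size at most 3, so the width is 3 − 1 = 2 and tw(G) ≤ 2. For the lower bound, the 3 vertices {a, c, d} are pairwise adjacent, and any tree decomposition puts a clique entirely inside one bag — forcing width ≥ 2. The upper and lower bounds meet at 2, so that is the treewidth.

Treewidth 2.
One such decomposition:
Bags: B1 = {a, b, d}  B2 = {a, b, e}  B3 = {a, c, d}
Tree: B1–B2, B1–B3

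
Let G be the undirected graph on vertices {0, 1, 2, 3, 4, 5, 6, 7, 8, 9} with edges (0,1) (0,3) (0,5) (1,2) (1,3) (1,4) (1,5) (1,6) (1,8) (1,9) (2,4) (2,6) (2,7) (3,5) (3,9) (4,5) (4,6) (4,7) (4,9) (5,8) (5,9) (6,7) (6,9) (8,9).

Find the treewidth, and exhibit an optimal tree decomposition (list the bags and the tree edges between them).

Treewidth 3.
One optimal decomposition is:
Bags: B1 = {1, 4, 5, 9}  B2 = {1, 5, 8, 9}  B3 = {1, 4, 6, 9}  B4 = {1, 2, 4, 6}  B5 = {2, 4, 6, 7}  B6 = {1, 3, 5, 9}  B7 = {0, 1, 3, 5}
Tree: B1–B2, B1–B3, B3–B4, B4–B5, B2–B6, B6–B7

Each bag holds 4 vertices, so the decomposition has width 3, which upper-bounds the treewidth. For the lower bound, the 4 vertices {1, 2, 4, 6} are pairwise adjacent, and any tree decomposition puts a clique entirely inside one bag — forcing width ≥ 3. The upper and lower bounds meet at 3, so that is the treewidth.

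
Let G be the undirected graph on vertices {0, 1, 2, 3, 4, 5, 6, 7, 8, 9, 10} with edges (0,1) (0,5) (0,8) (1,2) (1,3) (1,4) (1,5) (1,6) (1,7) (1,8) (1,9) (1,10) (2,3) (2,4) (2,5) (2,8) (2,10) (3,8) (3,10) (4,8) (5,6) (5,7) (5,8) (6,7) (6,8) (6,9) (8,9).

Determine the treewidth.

A width-3 tree decomposition is:
Bags: B1 = {1, 5, 6, 7}  B2 = {1, 5, 6, 8}  B3 = {1, 2, 5, 8}  B4 = {1, 2, 4, 8}  B5 = {1, 6, 8, 9}  B6 = {1, 2, 3, 8}  B7 = {1, 2, 3, 10}  B8 = {0, 1, 5, 8}
Tree: B1–B2, B2–B3, B3–B4, B2–B5, B4–B6, B6–B7, B2–B8
Each bag holds 4 vertices, so the decomposition has width 3, which upper-bounds the treewidth. For the lower bound, the 4 vertices {0, 1, 5, 8} are pairwise adjacent, and any tree decomposition puts a clique entirely inside one bag — forcing width ≥ 3. Combining the bounds, tw(G) = 3.

3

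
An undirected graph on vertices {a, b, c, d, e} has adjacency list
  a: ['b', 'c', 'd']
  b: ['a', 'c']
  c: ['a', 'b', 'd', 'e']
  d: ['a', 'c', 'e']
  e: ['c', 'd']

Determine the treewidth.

2

A width-2 tree decomposition is:
Bags: B1 = {a, c, d}  B2 = {c, d, e}  B3 = {a, b, c}
Tree: B1–B2, B1–B3
Each bag holds 3 vertices, so the decomposition has width 2, which upper-bounds the treewidth. On the other hand G contains the 3-clique {c, d, e}. A clique must lie in a single bag of any decomposition, so no decomposition can have width below 2. Hence tw(G) = 2 exactly.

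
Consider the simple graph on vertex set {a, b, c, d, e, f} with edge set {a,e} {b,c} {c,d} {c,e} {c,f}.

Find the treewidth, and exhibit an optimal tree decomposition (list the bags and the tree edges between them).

Every bag has size at most 2, so the width is 2 − 1 = 1 and tw(G) ≤ 1. Since G has at least one edge (e.g. c–f), it is not an edgeless graph, so tw(G) ≥ 1. The upper and lower bounds meet at 1, so that is the treewidth.

Treewidth 1.
One optimal decomposition is:
Bags: B1 = {c, f}  B2 = {c, e}  B3 = {a, e}  B4 = {c, d}  B5 = {b, c}
Tree: B1–B2, B2–B3, B2–B4, B1–B5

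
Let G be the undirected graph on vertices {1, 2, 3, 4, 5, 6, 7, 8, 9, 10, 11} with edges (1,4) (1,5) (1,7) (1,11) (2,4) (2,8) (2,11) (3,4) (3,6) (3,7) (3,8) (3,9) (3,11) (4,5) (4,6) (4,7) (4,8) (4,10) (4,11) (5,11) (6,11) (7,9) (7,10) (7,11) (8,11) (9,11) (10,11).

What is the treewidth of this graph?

3

A width-3 tree decomposition is:
Bags: B1 = {4, 7, 10, 11}  B2 = {1, 4, 7, 11}  B3 = {3, 4, 7, 11}  B4 = {3, 4, 8, 11}  B5 = {2, 4, 8, 11}  B6 = {1, 4, 5, 11}  B7 = {3, 7, 9, 11}  B8 = {3, 4, 6, 11}
Tree: B1–B2, B1–B3, B3–B4, B4–B5, B2–B6, B3–B7, B4–B8
Every bag has size at most 4, so the width is 4 − 1 = 3 and tw(G) ≤ 3. For the lower bound, the 4 vertices {3, 7, 9, 11} are pairwise adjacent, and any tree decomposition puts a clique entirely inside one bag — forcing width ≥ 3. The upper and lower bounds meet at 3, so that is the treewidth.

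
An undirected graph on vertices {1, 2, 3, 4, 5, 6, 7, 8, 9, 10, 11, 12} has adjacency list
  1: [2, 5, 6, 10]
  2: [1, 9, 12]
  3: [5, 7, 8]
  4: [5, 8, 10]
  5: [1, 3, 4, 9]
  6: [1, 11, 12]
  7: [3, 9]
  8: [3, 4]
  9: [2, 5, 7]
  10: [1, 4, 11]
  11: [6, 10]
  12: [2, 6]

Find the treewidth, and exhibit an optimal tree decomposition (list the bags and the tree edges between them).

Treewidth 3.
Bags: B1 = {3, 7, 8, 9}  B2 = {3, 5, 8, 9}  B3 = {4, 5, 8, 9}  B4 = {2, 4, 5, 9}  B5 = {1, 2, 4, 5}  B6 = {1, 2, 4, 10}  B7 = {1, 2, 10, 12}  B8 = {1, 6, 10, 12}  B9 = {6, 10, 11, 12}
Tree: B1–B2, B2–B3, B3–B4, B4–B5, B5–B6, B6–B7, B7–B8, B8–B9

The largest bag has 4 vertices, giving width 3; this decomposition certifies tw(G) ≤ 3. For the lower bound: the 4 vertex sets {3,7,8}, {9}, {5}, {1,2,4,10} are disjoint, each induces a connected subgraph, and every pair is joined by at least one edge of G. Contracting each set to a single vertex therefore yields K_{4} as a minor, and since treewidth is minor-monotone, tw(G) ≥ tw(K_{4}) = 3. Combining the bounds, tw(G) = 3.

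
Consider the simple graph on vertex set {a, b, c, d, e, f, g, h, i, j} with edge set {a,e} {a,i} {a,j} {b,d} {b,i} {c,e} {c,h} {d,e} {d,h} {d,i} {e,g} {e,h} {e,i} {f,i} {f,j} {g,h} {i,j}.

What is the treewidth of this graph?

2

A width-2 tree decomposition is:
Bags: B1 = {a, e, i}  B2 = {d, e, i}  B3 = {a, i, j}  B4 = {d, e, h}  B5 = {b, d, i}  B6 = {e, g, h}  B7 = {c, e, h}  B8 = {f, i, j}
Tree: B1–B2, B1–B3, B2–B4, B2–B5, B4–B6, B6–B7, B3–B8
Each bag holds 3 vertices, so the decomposition has width 2, which upper-bounds the treewidth. Conversely, {e, g, h} is a clique of size 3, and the vertices of any clique must share a bag in every tree decomposition; so some bag has ≥ 3 vertices and tw(G) ≥ 2. Hence tw(G) = 2 exactly.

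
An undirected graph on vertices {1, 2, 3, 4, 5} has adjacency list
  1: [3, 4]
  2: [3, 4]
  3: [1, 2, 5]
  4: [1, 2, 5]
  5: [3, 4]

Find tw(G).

2

A width-2 tree decomposition is:
Bags: B1 = {3, 4, 5}  B2 = {1, 3, 4}  B3 = {2, 3, 4}
Tree: B1–B2, B2–B3
Each bag holds 3 vertices, so the decomposition has width 2, which upper-bounds the treewidth. For the lower bound, G contains the cycle 5–4–1–3–5, so G is not a forest; only forests have treewidth ≤ 1, hence tw(G) ≥ 2. Combining the bounds, tw(G) = 2.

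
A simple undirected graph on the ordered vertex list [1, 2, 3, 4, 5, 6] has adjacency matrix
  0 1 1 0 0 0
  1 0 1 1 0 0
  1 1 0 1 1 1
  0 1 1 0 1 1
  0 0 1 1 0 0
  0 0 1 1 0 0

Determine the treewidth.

2

A width-2 tree decomposition is:
Bags: B1 = {3, 4, 5}  B2 = {2, 3, 4}  B3 = {1, 2, 3}  B4 = {3, 4, 6}
Tree: B1–B2, B2–B3, B2–B4
Each bag holds 3 vertices, so the decomposition has width 2, which upper-bounds the treewidth. On the other hand G contains the 3-clique {1, 2, 3}. A clique must lie in a single bag of any decomposition, so no decomposition can have width below 2. Combining the bounds, tw(G) = 2.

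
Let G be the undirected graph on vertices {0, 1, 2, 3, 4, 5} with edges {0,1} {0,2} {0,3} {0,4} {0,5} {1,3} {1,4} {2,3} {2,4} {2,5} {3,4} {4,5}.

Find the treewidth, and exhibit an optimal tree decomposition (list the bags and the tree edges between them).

Every bag has size at most 4, so the width is 4 − 1 = 3 and tw(G) ≤ 3. Conversely, {0, 1, 3, 4} is a clique of size 4, and the vertices of any clique must share a bag in every tree decomposition; so some bag has ≥ 4 vertices and tw(G) ≥ 3. Hence tw(G) = 3 exactly.

Treewidth 3.
One optimal decomposition is:
Bags: B1 = {0, 2, 3, 4}  B2 = {0, 2, 4, 5}  B3 = {0, 1, 3, 4}
Tree: B1–B2, B1–B3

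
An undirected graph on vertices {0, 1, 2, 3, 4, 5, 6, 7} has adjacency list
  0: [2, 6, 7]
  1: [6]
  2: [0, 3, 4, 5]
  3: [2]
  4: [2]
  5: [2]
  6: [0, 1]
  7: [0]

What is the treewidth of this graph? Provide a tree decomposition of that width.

The largest bag has 2 vertices, giving width 1; this decomposition certifies tw(G) ≤ 1. G has an edge, so its treewidth is at least 1. Therefore the treewidth is 1.

Treewidth 1.
One optimal decomposition is:
Bags: B1 = {2, 3}  B2 = {2, 5}  B3 = {0, 2}  B4 = {0, 6}  B5 = {0, 7}  B6 = {2, 4}  B7 = {1, 6}
Tree: B1–B2, B1–B3, B3–B4, B3–B5, B3–B6, B4–B7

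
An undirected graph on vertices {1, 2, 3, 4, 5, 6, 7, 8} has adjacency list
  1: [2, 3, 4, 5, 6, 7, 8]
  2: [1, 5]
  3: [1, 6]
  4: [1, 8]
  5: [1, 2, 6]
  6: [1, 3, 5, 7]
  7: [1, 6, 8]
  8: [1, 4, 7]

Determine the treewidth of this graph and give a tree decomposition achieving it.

Treewidth 2.
Bags: B1 = {1, 2, 5}  B2 = {1, 5, 6}  B3 = {1, 6, 7}  B4 = {1, 7, 8}  B5 = {1, 4, 8}  B6 = {1, 3, 6}
Tree: B1–B2, B2–B3, B3–B4, B4–B5, B3–B6

Every bag has size at most 3, so the width is 3 − 1 = 2 and tw(G) ≤ 2. On the other hand G contains the 3-clique {1, 4, 8}. A clique must lie in a single bag of any decomposition, so no decomposition can have width below 2. Hence tw(G) = 2 exactly.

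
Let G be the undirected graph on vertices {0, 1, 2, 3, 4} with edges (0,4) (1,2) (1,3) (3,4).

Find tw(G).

1

A width-1 tree decomposition is:
Bags: B1 = {0, 4}  B2 = {3, 4}  B3 = {1, 3}  B4 = {1, 2}
Tree: B1–B2, B2–B3, B3–B4
Every bag has size at most 2, so the width is 2 − 1 = 1 and tw(G) ≤ 1. Since G has at least one edge (e.g. 0–4), it is not an edgeless graph, so tw(G) ≥ 1. Therefore the treewidth is 1.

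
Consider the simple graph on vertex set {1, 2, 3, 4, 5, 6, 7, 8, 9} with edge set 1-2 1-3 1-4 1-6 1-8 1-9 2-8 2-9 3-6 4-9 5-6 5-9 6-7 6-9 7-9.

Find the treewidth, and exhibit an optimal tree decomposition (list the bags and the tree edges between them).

Every bag has size at most 3, so the width is 3 − 1 = 2 and tw(G) ≤ 2. Conversely, {1, 2, 8} is a clique of size 3, and the vertices of any clique must share a bag in every tree decomposition; so some bag has ≥ 3 vertices and tw(G) ≥ 2. Hence tw(G) = 2 exactly.

Treewidth 2.
One such decomposition:
Bags: B1 = {1, 2, 9}  B2 = {1, 2, 8}  B3 = {1, 6, 9}  B4 = {1, 4, 9}  B5 = {1, 3, 6}  B6 = {6, 7, 9}  B7 = {5, 6, 9}
Tree: B1–B2, B1–B3, B3–B4, B3–B5, B3–B6, B3–B7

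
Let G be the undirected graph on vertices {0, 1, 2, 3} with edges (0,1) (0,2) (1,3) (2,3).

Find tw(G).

2

A width-2 tree decomposition is:
Bags: B1 = {0, 1, 2}  B2 = {1, 2, 3}
Tree: B1–B2
Every bag has size at most 3, so the width is 3 − 1 = 2 and tw(G) ≤ 2. The edges 1–0–2–3–1 form a cycle, so G is not a tree and its treewidth is at least 2. Therefore the treewidth is 2.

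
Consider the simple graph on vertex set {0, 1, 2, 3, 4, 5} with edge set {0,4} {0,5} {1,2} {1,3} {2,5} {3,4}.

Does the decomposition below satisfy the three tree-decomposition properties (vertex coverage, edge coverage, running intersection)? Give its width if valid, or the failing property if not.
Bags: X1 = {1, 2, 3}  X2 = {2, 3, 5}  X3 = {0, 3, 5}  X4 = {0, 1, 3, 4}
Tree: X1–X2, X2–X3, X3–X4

A tree decomposition must satisfy three properties: every vertex lies in some bag; for every edge, both endpoints lie together in some bag; and for every vertex, the bags containing it form a connected subtree. Here bags containing vertex 1 are not connected in the tree, so the decomposition is invalid.

No — bags containing vertex 1 are not connected in the tree.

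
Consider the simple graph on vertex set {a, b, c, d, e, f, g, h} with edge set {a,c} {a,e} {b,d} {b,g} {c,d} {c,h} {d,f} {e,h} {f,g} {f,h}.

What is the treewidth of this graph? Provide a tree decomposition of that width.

Treewidth 2.
One optimal decomposition is:
Bags: B1 = {a, e, h}  B2 = {a, c, h}  B3 = {c, f, h}  B4 = {c, d, f}  B5 = {d, f, g}  B6 = {b, d, g}
Tree: B1–B2, B2–B3, B3–B4, B4–B5, B5–B6

Every bag has size at most 3, so the width is 3 − 1 = 2 and tw(G) ≤ 2. For the lower bound, G contains the cycle e–a–c–h–e, so G is not a forest; only forests have treewidth ≤ 1, hence tw(G) ≥ 2. The upper and lower bounds meet at 2, so that is the treewidth.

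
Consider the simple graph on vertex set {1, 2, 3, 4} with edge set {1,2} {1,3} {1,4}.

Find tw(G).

1

A width-1 tree decomposition is:
Bags: B1 = {1, 3}  B2 = {1, 4}  B3 = {1, 2}
Tree: B1–B2, B1–B3
The largest bag has 2 vertices, giving width 1; this decomposition certifies tw(G) ≤ 1. Any graph with an edge has treewidth ≥ 1, and G has the edge 3–1. Hence tw(G) = 1 exactly.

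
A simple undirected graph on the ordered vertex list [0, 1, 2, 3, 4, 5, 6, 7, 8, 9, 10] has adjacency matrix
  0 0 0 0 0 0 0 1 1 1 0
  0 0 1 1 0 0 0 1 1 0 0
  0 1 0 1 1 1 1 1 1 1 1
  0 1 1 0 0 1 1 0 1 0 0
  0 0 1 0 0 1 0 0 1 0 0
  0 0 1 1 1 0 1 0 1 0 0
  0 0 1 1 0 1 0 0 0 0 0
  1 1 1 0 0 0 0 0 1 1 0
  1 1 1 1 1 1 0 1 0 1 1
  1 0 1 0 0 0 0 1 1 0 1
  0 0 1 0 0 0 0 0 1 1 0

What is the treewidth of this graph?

A width-3 tree decomposition is:
Bags: B1 = {2, 3, 5, 8}  B2 = {1, 2, 3, 8}  B3 = {1, 2, 7, 8}  B4 = {2, 7, 8, 9}  B5 = {2, 4, 5, 8}  B6 = {2, 3, 5, 6}  B7 = {2, 8, 9, 10}  B8 = {0, 7, 8, 9}
Tree: B1–B2, B2–B3, B3–B4, B1–B5, B1–B6, B4–B7, B4–B8
The largest bag has 4 vertices, giving width 3; this decomposition certifies tw(G) ≤ 3. For the lower bound, the 4 vertices {0, 7, 8, 9} are pairwise adjacent, and any tree decomposition puts a clique entirely inside one bag — forcing width ≥ 3. Combining the bounds, tw(G) = 3.

3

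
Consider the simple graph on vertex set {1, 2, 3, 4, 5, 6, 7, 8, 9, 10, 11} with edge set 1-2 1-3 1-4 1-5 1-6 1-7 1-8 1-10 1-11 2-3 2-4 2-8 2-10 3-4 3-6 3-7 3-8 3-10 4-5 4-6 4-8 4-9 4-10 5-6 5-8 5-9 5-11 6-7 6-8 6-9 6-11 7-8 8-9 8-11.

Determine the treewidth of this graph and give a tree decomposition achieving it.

Treewidth 4.
One optimal decomposition is:
Bags: B1 = {1, 2, 3, 4, 10}  B2 = {1, 2, 3, 4, 8}  B3 = {1, 3, 4, 6, 8}  B4 = {1, 4, 5, 6, 8}  B5 = {4, 5, 6, 8, 9}  B6 = {1, 5, 6, 8, 11}  B7 = {1, 3, 6, 7, 8}
Tree: B1–B2, B2–B3, B3–B4, B4–B5, B4–B6, B3–B7

The largest bag has 5 vertices, giving width 4; this decomposition certifies tw(G) ≤ 4. Conversely, {1, 2, 3, 4, 8} is a clique of size 5, and the vertices of any clique must share a bag in every tree decomposition; so some bag has ≥ 5 vertices and tw(G) ≥ 4. Hence tw(G) = 4 exactly.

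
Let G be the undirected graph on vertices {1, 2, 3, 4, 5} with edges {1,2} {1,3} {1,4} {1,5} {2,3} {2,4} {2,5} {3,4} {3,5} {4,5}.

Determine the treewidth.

4

A width-4 tree decomposition is:
Bags: B1 = {1, 2, 3, 4, 5}
Tree: (single bag)
With just one bag of size 5, the width is 5 − 1 = 4, so tw(G) ≤ 4. On the other hand G contains the 5-clique {1, 2, 3, 4, 5}. A clique must lie in a single bag of any decomposition, so no decomposition can have width below 4. Hence tw(G) = 4 exactly.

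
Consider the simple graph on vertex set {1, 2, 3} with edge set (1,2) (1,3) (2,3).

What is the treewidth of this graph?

A width-2 tree decomposition is:
Bags: B1 = {1, 2, 3}
Tree: (single bag)
With just one bag of size 3, the width is 3 − 1 = 2, so tw(G) ≤ 2. Conversely, {1, 2, 3} is a clique of size 3, and the vertices of any clique must share a bag in every tree decomposition; so some bag has ≥ 3 vertices and tw(G) ≥ 2. The upper and lower bounds meet at 2, so that is the treewidth.

2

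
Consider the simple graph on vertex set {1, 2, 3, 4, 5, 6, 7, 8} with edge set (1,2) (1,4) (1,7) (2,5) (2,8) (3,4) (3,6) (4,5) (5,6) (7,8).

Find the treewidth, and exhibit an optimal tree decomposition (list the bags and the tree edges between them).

Treewidth 2.
One optimal decomposition is:
Bags: B1 = {2, 7, 8}  B2 = {1, 2, 7}  B3 = {1, 2, 5}  B4 = {1, 4, 5}  B5 = {4, 5, 6}  B6 = {3, 4, 6}
Tree: B1–B2, B2–B3, B3–B4, B4–B5, B5–B6

Every bag has size at most 3, so the width is 3 − 1 = 2 and tw(G) ≤ 2. Since 8–7–1–2–8 is a cycle in G, G is not acyclic. Forests are exactly the graphs of treewidth ≤ 1, so tw(G) ≥ 2. Hence tw(G) = 2 exactly.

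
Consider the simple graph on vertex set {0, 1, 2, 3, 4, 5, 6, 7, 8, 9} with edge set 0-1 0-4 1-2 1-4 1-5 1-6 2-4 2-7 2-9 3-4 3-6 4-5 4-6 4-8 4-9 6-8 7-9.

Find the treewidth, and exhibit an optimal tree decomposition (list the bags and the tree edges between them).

Each bag holds 3 vertices, so the decomposition has width 2, which upper-bounds the treewidth. On the other hand G contains the 3-clique {4, 6, 8}. A clique must lie in a single bag of any decomposition, so no decomposition can have width below 2. The upper and lower bounds meet at 2, so that is the treewidth.

Treewidth 2.
One such decomposition:
Bags: B1 = {3, 4, 6}  B2 = {1, 4, 6}  B3 = {1, 4, 5}  B4 = {1, 2, 4}  B5 = {2, 4, 9}  B6 = {0, 1, 4}  B7 = {4, 6, 8}  B8 = {2, 7, 9}
Tree: B1–B2, B2–B3, B3–B4, B4–B5, B2–B6, B1–B7, B5–B8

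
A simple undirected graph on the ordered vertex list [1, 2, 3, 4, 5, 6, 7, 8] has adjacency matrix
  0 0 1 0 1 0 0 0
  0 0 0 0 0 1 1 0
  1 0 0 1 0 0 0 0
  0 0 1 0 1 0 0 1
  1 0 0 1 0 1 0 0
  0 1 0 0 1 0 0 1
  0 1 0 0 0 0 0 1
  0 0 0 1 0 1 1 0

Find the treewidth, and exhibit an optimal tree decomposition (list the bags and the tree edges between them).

Treewidth 2.
One optimal decomposition is:
Bags: B1 = {1, 3, 4}  B2 = {1, 4, 5}  B3 = {4, 5, 8}  B4 = {5, 6, 8}  B5 = {6, 7, 8}  B6 = {2, 6, 7}
Tree: B1–B2, B2–B3, B3–B4, B4–B5, B5–B6

Each bag holds 3 vertices, so the decomposition has width 2, which upper-bounds the treewidth. The edges 3–1–5–4–3 form a cycle, so G is not a tree and its treewidth is at least 2. Hence tw(G) = 2 exactly.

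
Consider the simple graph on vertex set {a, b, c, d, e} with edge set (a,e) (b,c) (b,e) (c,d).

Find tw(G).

A width-1 tree decomposition is:
Bags: B1 = {b, c}  B2 = {b, e}  B3 = {a, e}  B4 = {c, d}
Tree: B1–B2, B2–B3, B1–B4
The largest bag has 2 vertices, giving width 1; this decomposition certifies tw(G) ≤ 1. Any graph with an edge has treewidth ≥ 1, and G has the edge b–c. Therefore the treewidth is 1.

1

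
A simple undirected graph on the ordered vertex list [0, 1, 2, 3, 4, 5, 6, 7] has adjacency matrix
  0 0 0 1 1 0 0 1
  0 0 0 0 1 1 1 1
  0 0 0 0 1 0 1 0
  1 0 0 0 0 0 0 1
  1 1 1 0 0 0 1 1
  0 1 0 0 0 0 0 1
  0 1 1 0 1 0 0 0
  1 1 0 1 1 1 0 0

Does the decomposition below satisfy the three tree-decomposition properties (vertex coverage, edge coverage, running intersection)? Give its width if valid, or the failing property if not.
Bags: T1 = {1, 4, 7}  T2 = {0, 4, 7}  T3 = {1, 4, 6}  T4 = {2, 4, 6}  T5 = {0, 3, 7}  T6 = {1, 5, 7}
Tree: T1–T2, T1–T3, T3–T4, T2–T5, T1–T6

Yes; width 2.

Every vertex of G appears in some bag (union = {0, 1, 2, 3, 4, 5, 6, 7}); every edge is covered by a bag; and for each vertex v the set of bags containing v is connected in the bag tree. The decomposition is therefore valid. The largest bag has 3 vertices, so the width is 2.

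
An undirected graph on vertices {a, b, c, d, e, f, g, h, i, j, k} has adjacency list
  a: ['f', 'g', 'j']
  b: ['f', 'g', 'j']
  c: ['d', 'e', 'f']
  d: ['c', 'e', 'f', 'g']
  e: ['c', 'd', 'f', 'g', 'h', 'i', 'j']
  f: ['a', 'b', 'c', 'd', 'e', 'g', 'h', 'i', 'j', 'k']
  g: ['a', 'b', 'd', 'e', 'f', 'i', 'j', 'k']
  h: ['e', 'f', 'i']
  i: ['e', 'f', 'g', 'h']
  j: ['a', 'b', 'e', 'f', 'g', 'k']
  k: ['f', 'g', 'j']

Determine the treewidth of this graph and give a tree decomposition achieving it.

Every bag has size at most 4, so the width is 4 − 1 = 3 and tw(G) ≤ 3. For the lower bound, the 4 vertices {d, e, f, g} are pairwise adjacent, and any tree decomposition puts a clique entirely inside one bag — forcing width ≥ 3. Therefore the treewidth is 3.

Treewidth 3.
One optimal decomposition is:
Bags: B1 = {d, e, f, g}  B2 = {e, f, g, i}  B3 = {e, f, g, j}  B4 = {e, f, h, i}  B5 = {f, g, j, k}  B6 = {c, d, e, f}  B7 = {b, f, g, j}  B8 = {a, f, g, j}
Tree: B1–B2, B2–B3, B2–B4, B3–B5, B1–B6, B3–B7, B3–B8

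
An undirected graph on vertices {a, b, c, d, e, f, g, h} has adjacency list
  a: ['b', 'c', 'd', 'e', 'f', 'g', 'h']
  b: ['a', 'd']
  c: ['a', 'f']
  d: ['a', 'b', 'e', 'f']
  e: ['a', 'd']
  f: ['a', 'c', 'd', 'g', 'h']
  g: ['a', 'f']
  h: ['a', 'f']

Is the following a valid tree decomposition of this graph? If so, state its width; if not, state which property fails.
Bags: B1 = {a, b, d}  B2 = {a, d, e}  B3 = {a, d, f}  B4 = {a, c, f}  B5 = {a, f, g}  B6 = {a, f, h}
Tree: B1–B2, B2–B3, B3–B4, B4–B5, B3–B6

Vertex coverage: the bags together contain {a, b, c, d, e, f, g, h}, the full vertex set. Edge coverage: each edge of G has both endpoints in at least one bag. Running intersection: for every vertex, the bags containing it form a connected subtree. All three properties hold, so this is a valid tree decomposition of width max|bag| − 1 = 2, and hence tw(G) ≤ 2.

Yes; width 2.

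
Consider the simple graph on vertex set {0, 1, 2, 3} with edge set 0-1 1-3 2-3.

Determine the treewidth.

A width-1 tree decomposition is:
Bags: B1 = {0, 1}  B2 = {1, 3}  B3 = {2, 3}
Tree: B1–B2, B2–B3
Each bag holds 2 vertices, so the decomposition has width 1, which upper-bounds the treewidth. G has an edge, so its treewidth is at least 1. The upper and lower bounds meet at 1, so that is the treewidth.

1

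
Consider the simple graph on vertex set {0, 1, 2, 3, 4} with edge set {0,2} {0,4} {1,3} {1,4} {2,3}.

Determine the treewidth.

A width-2 tree decomposition is:
Bags: B1 = {0, 2, 4}  B2 = {1, 2, 4}  B3 = {1, 2, 3}
Tree: B1–B2, B2–B3
The largest bag has 3 vertices, giving width 2; this decomposition certifies tw(G) ≤ 2. For the lower bound, G contains the cycle 2–0–4–1–3–2, so G is not a forest; only forests have treewidth ≤ 1, hence tw(G) ≥ 2. Combining the bounds, tw(G) = 2.

2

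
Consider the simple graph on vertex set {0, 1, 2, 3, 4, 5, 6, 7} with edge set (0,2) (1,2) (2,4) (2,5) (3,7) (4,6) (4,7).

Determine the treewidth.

A width-1 tree decomposition is:
Bags: B1 = {4, 6}  B2 = {2, 4}  B3 = {4, 7}  B4 = {3, 7}  B5 = {2, 5}  B6 = {1, 2}  B7 = {0, 2}
Tree: B1–B2, B1–B3, B3–B4, B2–B5, B5–B6, B6–B7
Each bag holds 2 vertices, so the decomposition has width 1, which upper-bounds the treewidth. G has an edge, so its treewidth is at least 1. Hence tw(G) = 1 exactly.

1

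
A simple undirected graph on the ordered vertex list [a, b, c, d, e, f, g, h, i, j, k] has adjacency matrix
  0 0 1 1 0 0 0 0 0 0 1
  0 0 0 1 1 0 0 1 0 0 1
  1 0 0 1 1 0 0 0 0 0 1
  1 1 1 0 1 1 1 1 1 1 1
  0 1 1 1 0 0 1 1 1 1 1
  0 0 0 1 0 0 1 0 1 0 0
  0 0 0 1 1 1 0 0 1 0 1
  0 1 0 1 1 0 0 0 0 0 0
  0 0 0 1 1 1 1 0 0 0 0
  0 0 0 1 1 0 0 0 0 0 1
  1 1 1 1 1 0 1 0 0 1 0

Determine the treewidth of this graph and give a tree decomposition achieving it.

Treewidth 3.
One such decomposition:
Bags: B1 = {b, d, e, k}  B2 = {d, e, j, k}  B3 = {c, d, e, k}  B4 = {b, d, e, h}  B5 = {d, e, g, k}  B6 = {d, e, g, i}  B7 = {d, f, g, i}  B8 = {a, c, d, k}
Tree: B1–B2, B2–B3, B1–B4, B2–B5, B5–B6, B6–B7, B3–B8

Each bag holds 4 vertices, so the decomposition has width 3, which upper-bounds the treewidth. Conversely, {a, c, d, k} is a clique of size 4, and the vertices of any clique must share a bag in every tree decomposition; so some bag has ≥ 4 vertices and tw(G) ≥ 3. Combining the bounds, tw(G) = 3.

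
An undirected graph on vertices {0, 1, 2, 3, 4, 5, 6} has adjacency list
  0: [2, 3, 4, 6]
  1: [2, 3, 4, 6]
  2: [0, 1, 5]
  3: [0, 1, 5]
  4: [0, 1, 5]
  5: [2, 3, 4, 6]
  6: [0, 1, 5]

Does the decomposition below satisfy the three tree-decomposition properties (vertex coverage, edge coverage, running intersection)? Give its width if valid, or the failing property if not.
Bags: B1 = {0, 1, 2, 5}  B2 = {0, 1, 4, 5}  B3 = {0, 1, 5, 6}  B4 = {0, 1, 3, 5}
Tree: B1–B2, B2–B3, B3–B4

Every vertex of G appears in some bag (union = {0, 1, 2, 3, 4, 5, 6}); every edge is covered by a bag; and for each vertex v the set of bags containing v is connected in the bag tree. The decomposition is therefore valid. The largest bag has 4 vertices, so the width is 3.

Yes; width 3.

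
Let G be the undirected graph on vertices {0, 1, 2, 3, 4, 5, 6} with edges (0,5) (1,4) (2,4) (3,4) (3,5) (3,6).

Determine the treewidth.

1

A width-1 tree decomposition is:
Bags: B1 = {3, 4}  B2 = {1, 4}  B3 = {3, 5}  B4 = {3, 6}  B5 = {2, 4}  B6 = {0, 5}
Tree: B1–B2, B1–B3, B1–B4, B2–B5, B3–B6
Every bag has size at most 2, so the width is 2 − 1 = 1 and tw(G) ≤ 1. Since G has at least one edge (e.g. 4–3), it is not an edgeless graph, so tw(G) ≥ 1. The upper and lower bounds meet at 1, so that is the treewidth.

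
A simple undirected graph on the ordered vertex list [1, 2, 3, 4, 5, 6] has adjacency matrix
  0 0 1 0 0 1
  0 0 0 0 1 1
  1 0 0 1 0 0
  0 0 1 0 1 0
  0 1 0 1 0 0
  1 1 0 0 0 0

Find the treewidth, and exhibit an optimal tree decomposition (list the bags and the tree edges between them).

Treewidth 2.
One optimal decomposition is:
Bags: B1 = {3, 4, 5}  B2 = {2, 3, 5}  B3 = {2, 3, 6}  B4 = {1, 3, 6}
Tree: B1–B2, B2–B3, B3–B4

Every bag has size at most 3, so the width is 3 − 1 = 2 and tw(G) ≤ 2. For the lower bound, G contains the cycle 3–4–5–2–6–1–3, so G is not a forest; only forests have treewidth ≤ 1, hence tw(G) ≥ 2. Hence tw(G) = 2 exactly.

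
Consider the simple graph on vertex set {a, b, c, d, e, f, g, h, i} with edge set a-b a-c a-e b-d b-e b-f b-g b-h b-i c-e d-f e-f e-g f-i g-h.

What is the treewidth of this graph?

2

A width-2 tree decomposition is:
Bags: B1 = {b, e, g}  B2 = {a, b, e}  B3 = {a, c, e}  B4 = {b, e, f}  B5 = {b, g, h}  B6 = {b, f, i}  B7 = {b, d, f}
Tree: B1–B2, B2–B3, B1–B4, B1–B5, B4–B6, B4–B7
Every bag has size at most 3, so the width is 3 − 1 = 2 and tw(G) ≤ 2. For the lower bound, the 3 vertices {a, c, e} are pairwise adjacent, and any tree decomposition puts a clique entirely inside one bag — forcing width ≥ 2. Hence tw(G) = 2 exactly.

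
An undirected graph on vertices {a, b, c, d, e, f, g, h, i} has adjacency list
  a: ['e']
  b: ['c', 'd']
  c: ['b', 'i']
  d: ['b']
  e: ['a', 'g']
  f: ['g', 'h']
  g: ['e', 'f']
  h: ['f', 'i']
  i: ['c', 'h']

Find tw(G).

1

A width-1 tree decomposition is:
Bags: B1 = {a, e}  B2 = {e, g}  B3 = {f, g}  B4 = {f, h}  B5 = {h, i}  B6 = {c, i}  B7 = {b, c}  B8 = {b, d}
Tree: B1–B2, B2–B3, B3–B4, B4–B5, B5–B6, B6–B7, B7–B8
The largest bag has 2 vertices, giving width 1; this decomposition certifies tw(G) ≤ 1. Any graph with an edge has treewidth ≥ 1, and G has the edge a–e. Therefore the treewidth is 1.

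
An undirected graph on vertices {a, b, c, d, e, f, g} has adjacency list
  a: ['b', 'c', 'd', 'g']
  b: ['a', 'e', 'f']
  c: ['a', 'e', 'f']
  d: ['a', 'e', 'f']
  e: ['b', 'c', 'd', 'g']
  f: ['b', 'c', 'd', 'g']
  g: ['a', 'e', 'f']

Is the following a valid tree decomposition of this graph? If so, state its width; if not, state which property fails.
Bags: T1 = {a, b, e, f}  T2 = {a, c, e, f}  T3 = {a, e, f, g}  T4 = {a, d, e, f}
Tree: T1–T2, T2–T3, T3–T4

Checking the three conditions: (i) the bags cover all of {a, b, c, d, e, f, g}; (ii) for each edge, some bag contains both endpoints; (iii) the bags containing any fixed vertex form a subtree. All hold, so the decomposition is valid with width 4 − 1 = 3.

Yes; width 3.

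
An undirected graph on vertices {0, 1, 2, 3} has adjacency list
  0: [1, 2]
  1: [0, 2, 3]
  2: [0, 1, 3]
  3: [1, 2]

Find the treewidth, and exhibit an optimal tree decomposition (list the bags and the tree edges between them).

Treewidth 2.
One such decomposition:
Bags: B1 = {0, 1, 2}  B2 = {1, 2, 3}
Tree: B1–B2

Every bag has size at most 3, so the width is 3 − 1 = 2 and tw(G) ≤ 2. On the other hand G contains the 3-clique {0, 1, 2}. A clique must lie in a single bag of any decomposition, so no decomposition can have width below 2. Therefore the treewidth is 2.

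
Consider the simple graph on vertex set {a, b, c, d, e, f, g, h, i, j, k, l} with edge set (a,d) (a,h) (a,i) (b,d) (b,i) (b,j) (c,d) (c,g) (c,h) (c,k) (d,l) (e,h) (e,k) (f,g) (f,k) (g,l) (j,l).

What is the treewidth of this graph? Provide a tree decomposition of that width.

The largest bag has 4 vertices, giving width 3; this decomposition certifies tw(G) ≤ 3. For the lower bound: the 4 vertex sets {b,i,j}, {a}, {d}, {c,g,h,l} are disjoint, each induces a connected subgraph, and every pair is joined by at least one edge of G. Contracting each set to a single vertex therefore yields K_{4} as a minor, and since treewidth is minor-monotone, tw(G) ≥ tw(K_{4}) = 3. Combining the bounds, tw(G) = 3.

Treewidth 3.
One such decomposition:
Bags: B1 = {a, b, i, j}  B2 = {a, b, d, j}  B3 = {a, d, j, l}  B4 = {a, d, h, l}  B5 = {c, d, h, l}  B6 = {c, g, h, l}  B7 = {c, e, g, h}  B8 = {c, e, g, k}  B9 = {e, f, g, k}
Tree: B1–B2, B2–B3, B3–B4, B4–B5, B5–B6, B6–B7, B7–B8, B8–B9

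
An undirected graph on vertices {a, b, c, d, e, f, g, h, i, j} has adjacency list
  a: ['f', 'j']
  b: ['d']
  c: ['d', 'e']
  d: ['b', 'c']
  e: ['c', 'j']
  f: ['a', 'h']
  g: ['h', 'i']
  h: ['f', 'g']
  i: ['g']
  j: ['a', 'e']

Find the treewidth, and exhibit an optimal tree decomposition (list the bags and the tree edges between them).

Every bag has size at most 2, so the width is 2 − 1 = 1 and tw(G) ≤ 1. Any graph with an edge has treewidth ≥ 1, and G has the edge b–d. Hence tw(G) = 1 exactly.

Treewidth 1.
One optimal decomposition is:
Bags: B1 = {b, d}  B2 = {c, d}  B3 = {c, e}  B4 = {e, j}  B5 = {a, j}  B6 = {a, f}  B7 = {f, h}  B8 = {g, h}  B9 = {g, i}
Tree: B1–B2, B2–B3, B3–B4, B4–B5, B5–B6, B6–B7, B7–B8, B8–B9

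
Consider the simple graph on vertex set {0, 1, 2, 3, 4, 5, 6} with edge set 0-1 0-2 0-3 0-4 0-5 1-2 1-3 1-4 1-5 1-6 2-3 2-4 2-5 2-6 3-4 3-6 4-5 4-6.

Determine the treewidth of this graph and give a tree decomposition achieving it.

The largest bag has 5 vertices, giving width 4; this decomposition certifies tw(G) ≤ 4. Conversely, {0, 1, 2, 3, 4} is a clique of size 5, and the vertices of any clique must share a bag in every tree decomposition; so some bag has ≥ 5 vertices and tw(G) ≥ 4. Combining the bounds, tw(G) = 4.

Treewidth 4.
One such decomposition:
Bags: B1 = {0, 1, 2, 3, 4}  B2 = {0, 1, 2, 4, 5}  B3 = {1, 2, 3, 4, 6}
Tree: B1–B2, B1–B3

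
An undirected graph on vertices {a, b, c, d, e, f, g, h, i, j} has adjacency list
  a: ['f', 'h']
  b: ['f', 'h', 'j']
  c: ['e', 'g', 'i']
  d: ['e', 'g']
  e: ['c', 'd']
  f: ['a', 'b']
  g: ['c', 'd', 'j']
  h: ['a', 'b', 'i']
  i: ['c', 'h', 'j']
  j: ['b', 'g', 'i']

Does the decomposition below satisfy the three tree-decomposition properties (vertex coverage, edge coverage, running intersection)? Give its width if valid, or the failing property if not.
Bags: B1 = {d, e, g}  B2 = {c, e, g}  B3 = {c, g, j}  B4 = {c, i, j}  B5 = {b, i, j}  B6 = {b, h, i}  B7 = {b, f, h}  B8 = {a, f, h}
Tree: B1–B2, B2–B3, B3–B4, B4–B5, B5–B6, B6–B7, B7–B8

Checking the three conditions: (i) the bags cover all of {a, b, c, d, e, f, g, h, i, j}; (ii) for each edge, some bag contains both endpoints; (iii) the bags containing any fixed vertex form a subtree. All hold, so the decomposition is valid with width 3 − 1 = 2.

Yes; width 2.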